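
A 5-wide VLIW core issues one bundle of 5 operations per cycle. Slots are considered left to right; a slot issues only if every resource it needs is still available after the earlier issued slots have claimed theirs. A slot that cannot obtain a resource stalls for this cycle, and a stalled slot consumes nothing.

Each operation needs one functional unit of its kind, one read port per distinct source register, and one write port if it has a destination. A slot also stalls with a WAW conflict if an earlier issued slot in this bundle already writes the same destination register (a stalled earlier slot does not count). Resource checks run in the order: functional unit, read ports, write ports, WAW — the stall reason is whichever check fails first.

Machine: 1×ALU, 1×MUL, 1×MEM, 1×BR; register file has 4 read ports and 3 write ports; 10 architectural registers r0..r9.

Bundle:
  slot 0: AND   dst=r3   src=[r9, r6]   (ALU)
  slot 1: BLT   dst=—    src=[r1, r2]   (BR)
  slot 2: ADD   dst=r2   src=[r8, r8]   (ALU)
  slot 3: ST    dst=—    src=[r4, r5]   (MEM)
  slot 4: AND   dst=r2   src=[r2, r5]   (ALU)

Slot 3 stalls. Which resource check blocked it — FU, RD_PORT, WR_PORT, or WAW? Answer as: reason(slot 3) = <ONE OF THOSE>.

reason(slot 3) = RD_PORT

  0. ALU→r3 ⇒ go  {0A/1Mu/1Ld/1B | 2r 2w}
  1. BR ⇒ go  {0A/1Mu/1Ld/0B | 0r 2w}
  2. ALU→r2 ⇒ no(FU)  {0A/1Mu/1Ld/0B | 0r 2w}
  3. MEM ⇒ no(RD_PORT)  {0A/1Mu/1Ld/0B | 0r 2w}
  4. ALU→r2 ⇒ no(FU)  {0A/1Mu/1Ld/0B | 0r 2w}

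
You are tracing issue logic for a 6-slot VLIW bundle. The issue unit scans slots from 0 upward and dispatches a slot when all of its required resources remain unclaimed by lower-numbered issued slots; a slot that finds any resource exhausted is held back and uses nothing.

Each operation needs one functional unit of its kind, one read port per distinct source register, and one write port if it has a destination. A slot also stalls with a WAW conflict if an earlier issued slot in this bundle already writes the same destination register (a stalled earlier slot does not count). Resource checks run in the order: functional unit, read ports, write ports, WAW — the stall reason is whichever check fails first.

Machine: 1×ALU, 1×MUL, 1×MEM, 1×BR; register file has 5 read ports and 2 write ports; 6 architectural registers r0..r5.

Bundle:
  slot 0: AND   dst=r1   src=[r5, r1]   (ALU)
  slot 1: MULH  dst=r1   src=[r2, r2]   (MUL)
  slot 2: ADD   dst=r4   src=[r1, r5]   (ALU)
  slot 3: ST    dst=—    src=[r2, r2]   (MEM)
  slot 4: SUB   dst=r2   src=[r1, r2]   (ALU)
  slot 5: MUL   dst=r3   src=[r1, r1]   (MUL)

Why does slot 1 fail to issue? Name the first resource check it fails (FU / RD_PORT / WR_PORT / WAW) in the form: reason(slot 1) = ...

slot 0 (ALU): ISSUE — free A0,Mu1,Ld1,B1 rp3 wp1
slot 1 (MUL): stall WAW — free A0,Mu1,Ld1,B1 rp3 wp1
slot 2 (ALU): stall FU — free A0,Mu1,Ld1,B1 rp3 wp1
slot 3 (MEM): ISSUE — free A0,Mu1,Ld0,B1 rp2 wp1
slot 4 (ALU): stall FU — free A0,Mu1,Ld0,B1 rp2 wp1
slot 5 (MUL): ISSUE — free A0,Mu0,Ld0,B1 rp1 wp0

reason(slot 1) = WAW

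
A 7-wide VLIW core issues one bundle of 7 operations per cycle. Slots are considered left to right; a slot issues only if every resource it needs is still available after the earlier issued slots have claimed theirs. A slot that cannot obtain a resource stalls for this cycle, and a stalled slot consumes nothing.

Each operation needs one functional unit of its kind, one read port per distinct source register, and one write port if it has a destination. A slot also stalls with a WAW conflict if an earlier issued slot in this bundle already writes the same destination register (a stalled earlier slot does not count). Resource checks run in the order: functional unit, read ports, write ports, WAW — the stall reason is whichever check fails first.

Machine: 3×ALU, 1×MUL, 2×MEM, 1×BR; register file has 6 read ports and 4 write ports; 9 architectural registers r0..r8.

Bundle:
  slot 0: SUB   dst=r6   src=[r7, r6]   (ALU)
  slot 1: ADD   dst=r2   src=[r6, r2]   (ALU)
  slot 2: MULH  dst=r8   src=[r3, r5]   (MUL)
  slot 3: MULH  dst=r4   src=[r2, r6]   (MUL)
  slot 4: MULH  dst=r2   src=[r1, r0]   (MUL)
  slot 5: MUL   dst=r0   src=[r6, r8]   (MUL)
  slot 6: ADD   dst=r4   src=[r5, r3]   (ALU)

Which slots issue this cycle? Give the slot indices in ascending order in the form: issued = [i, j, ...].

slot 0 (ALU): ISSUE — free A2,Mu1,Ld2,B1 rp4 wp3
slot 1 (ALU): ISSUE — free A1,Mu1,Ld2,B1 rp2 wp2
slot 2 (MUL): ISSUE — free A1,Mu0,Ld2,B1 rp0 wp1
slot 3 (MUL): stall FU — free A1,Mu0,Ld2,B1 rp0 wp1
slot 4 (MUL): stall FU — free A1,Mu0,Ld2,B1 rp0 wp1
slot 5 (MUL): stall FU — free A1,Mu0,Ld2,B1 rp0 wp1
slot 6 (ALU): stall RD_PORT — free A1,Mu0,Ld2,B1 rp0 wp1

issued = [0, 1, 2]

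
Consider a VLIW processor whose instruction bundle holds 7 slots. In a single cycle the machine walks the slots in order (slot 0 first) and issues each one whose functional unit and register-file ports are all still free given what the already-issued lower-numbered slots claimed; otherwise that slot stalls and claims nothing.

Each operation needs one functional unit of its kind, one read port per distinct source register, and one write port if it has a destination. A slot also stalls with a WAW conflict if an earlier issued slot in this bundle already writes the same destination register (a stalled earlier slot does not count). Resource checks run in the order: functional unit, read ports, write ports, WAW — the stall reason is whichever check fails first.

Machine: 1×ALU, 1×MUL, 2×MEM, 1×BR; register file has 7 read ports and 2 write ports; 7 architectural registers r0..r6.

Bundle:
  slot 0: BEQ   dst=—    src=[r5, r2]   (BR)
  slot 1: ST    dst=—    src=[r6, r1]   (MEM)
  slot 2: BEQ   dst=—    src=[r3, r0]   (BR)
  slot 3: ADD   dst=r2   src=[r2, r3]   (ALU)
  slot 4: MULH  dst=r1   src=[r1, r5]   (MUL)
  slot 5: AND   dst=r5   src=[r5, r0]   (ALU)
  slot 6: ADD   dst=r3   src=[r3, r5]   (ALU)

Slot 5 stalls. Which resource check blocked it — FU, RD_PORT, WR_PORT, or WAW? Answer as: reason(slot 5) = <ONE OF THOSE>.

reason(slot 5) = FU

(0) want 1×BR +2rd +0wr — yes → AL1|MU1|ME2|BR0|rd5|wr2
(1) want 1×MEM +2rd +0wr — yes → AL1|MU1|ME1|BR0|rd3|wr2
(2) want 1×BR +2rd +0wr — FU → AL1|MU1|ME1|BR0|rd3|wr2
(3) want 1×ALU +2rd +1wr — yes → AL0|MU1|ME1|BR0|rd1|wr1
(4) want 1×MUL +2rd +1wr — RD_PORT → AL0|MU1|ME1|BR0|rd1|wr1
(5) want 1×ALU +2rd +1wr — FU → AL0|MU1|ME1|BR0|rd1|wr1
(6) want 1×ALU +2rd +1wr — FU → AL0|MU1|ME1|BR0|rd1|wr1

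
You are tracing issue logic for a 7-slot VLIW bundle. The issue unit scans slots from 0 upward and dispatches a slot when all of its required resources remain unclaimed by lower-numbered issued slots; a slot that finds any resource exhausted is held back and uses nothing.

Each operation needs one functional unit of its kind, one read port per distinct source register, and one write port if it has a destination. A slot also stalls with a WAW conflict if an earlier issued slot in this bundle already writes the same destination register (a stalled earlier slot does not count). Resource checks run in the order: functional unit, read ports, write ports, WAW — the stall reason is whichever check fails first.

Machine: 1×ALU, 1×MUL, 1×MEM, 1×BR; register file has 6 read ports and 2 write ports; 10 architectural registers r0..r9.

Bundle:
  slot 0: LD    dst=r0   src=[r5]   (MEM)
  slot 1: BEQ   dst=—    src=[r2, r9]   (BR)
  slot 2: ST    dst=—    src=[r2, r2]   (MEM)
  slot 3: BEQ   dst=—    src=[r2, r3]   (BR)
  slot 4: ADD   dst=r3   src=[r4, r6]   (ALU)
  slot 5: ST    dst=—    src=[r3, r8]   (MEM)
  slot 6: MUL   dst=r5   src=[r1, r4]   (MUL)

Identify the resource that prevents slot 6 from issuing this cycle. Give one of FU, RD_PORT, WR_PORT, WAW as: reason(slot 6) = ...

#0 MEM src=r5 dispatched  <A:1 Mu:1 Ld:0 B:1 rd:5 wr:1>
#1 BR src=r2,r9 dispatched  <A:1 Mu:1 Ld:0 B:0 rd:3 wr:1>
#2 MEM src=r2,r2 held:FU  <A:1 Mu:1 Ld:0 B:0 rd:3 wr:1>
#3 BR src=r2,r3 held:FU  <A:1 Mu:1 Ld:0 B:0 rd:3 wr:1>
#4 ALU src=r4,r6 dispatched  <A:0 Mu:1 Ld:0 B:0 rd:1 wr:0>
#5 MEM src=r3,r8 held:FU  <A:0 Mu:1 Ld:0 B:0 rd:1 wr:0>
#6 MUL src=r1,r4 held:RD_PORT  <A:0 Mu:1 Ld:0 B:0 rd:1 wr:0>

reason(slot 6) = RD_PORT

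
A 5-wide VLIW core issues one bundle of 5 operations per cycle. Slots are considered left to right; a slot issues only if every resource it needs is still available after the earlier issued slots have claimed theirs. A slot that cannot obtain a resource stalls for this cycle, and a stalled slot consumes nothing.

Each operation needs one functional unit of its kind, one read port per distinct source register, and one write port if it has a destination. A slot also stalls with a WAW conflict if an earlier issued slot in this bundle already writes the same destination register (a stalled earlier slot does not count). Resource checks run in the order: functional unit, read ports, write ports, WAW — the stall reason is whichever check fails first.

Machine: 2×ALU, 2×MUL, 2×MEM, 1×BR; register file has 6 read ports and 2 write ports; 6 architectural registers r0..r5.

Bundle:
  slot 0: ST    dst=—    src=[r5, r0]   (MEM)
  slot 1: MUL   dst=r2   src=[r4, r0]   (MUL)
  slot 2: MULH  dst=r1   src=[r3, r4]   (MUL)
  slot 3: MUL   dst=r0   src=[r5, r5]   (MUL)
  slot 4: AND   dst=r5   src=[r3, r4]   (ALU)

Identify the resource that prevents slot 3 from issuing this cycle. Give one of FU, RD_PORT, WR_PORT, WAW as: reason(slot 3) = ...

slot 0 (MEM): ISSUE — free A2,Mu2,Ld1,B1 rp4 wp2
slot 1 (MUL): ISSUE — free A2,Mu1,Ld1,B1 rp2 wp1
slot 2 (MUL): ISSUE — free A2,Mu0,Ld1,B1 rp0 wp0
slot 3 (MUL): stall FU — free A2,Mu0,Ld1,B1 rp0 wp0
slot 4 (ALU): stall RD_PORT — free A2,Mu0,Ld1,B1 rp0 wp0

reason(slot 3) = FU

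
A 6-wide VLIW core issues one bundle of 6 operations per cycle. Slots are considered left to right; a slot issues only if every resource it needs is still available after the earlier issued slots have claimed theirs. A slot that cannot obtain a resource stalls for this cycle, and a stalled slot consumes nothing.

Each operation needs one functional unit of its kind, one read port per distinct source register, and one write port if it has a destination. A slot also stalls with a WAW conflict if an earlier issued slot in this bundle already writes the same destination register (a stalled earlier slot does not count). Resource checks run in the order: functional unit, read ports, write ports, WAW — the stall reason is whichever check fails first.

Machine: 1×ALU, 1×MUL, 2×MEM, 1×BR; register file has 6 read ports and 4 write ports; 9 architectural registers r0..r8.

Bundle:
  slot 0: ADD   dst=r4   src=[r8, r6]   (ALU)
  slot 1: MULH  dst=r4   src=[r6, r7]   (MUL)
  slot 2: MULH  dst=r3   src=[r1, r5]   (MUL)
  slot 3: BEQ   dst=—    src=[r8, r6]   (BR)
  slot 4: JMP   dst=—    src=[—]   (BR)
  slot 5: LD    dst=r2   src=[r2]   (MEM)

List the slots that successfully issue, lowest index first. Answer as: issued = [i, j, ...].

#0 ALU src=r8,r6 dispatched  <A:0 Mu:1 Ld:2 B:1 rd:4 wr:3>
#1 MUL src=r6,r7 held:WAW  <A:0 Mu:1 Ld:2 B:1 rd:4 wr:3>
#2 MUL src=r1,r5 dispatched  <A:0 Mu:0 Ld:2 B:1 rd:2 wr:2>
#3 BR src=r8,r6 dispatched  <A:0 Mu:0 Ld:2 B:0 rd:0 wr:2>
#4 BR src=- held:FU  <A:0 Mu:0 Ld:2 B:0 rd:0 wr:2>
#5 MEM src=r2 held:RD_PORT  <A:0 Mu:0 Ld:2 B:0 rd:0 wr:2>

issued = [0, 2, 3]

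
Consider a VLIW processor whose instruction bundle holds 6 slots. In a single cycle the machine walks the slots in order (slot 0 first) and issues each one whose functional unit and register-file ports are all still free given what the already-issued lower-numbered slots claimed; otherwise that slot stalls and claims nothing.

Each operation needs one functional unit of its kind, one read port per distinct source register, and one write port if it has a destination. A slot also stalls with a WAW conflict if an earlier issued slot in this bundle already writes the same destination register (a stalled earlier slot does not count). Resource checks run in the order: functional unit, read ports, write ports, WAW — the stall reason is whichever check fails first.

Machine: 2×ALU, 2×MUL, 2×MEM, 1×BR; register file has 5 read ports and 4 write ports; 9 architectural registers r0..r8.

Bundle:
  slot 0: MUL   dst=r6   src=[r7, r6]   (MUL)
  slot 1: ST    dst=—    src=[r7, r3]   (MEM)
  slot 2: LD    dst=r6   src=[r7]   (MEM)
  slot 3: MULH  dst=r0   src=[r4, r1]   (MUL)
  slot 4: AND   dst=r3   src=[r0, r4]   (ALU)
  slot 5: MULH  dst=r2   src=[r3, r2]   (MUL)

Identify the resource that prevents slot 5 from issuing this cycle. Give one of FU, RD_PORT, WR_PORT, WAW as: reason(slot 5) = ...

  0. MUL→r6 ⇒ go  {2A/1Mu/2Ld/1B | 3r 3w}
  1. MEM ⇒ go  {2A/1Mu/1Ld/1B | 1r 3w}
  2. MEM→r6 ⇒ no(WAW)  {2A/1Mu/1Ld/1B | 1r 3w}
  3. MUL→r0 ⇒ no(RD_PORT)  {2A/1Mu/1Ld/1B | 1r 3w}
  4. ALU→r3 ⇒ no(RD_PORT)  {2A/1Mu/1Ld/1B | 1r 3w}
  5. MUL→r2 ⇒ no(RD_PORT)  {2A/1Mu/1Ld/1B | 1r 3w}

reason(slot 5) = RD_PORT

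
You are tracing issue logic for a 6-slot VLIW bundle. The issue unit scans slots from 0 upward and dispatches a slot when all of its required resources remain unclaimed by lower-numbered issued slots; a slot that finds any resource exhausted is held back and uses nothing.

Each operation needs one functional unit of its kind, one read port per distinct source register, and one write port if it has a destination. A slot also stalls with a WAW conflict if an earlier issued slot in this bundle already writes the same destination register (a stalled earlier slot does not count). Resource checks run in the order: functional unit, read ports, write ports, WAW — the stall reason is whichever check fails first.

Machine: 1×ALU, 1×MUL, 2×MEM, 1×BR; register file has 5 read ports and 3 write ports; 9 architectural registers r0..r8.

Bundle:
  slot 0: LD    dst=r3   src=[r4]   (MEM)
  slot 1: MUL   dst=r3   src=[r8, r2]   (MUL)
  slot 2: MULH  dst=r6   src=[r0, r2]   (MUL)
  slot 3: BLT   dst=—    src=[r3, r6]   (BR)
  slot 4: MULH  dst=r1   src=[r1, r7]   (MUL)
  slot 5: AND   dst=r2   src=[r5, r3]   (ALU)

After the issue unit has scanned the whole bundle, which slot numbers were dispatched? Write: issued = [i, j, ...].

issued = [0, 2, 3]

[0] MEM needs rd=1 wr=1: ok; after: ALU=1 MUL=1 MEM=1 BR=1, R=4, W=2
[1] MUL needs rd=2 wr=1: WAW; after: ALU=1 MUL=1 MEM=1 BR=1, R=4, W=2
[2] MUL needs rd=2 wr=1: ok; after: ALU=1 MUL=0 MEM=1 BR=1, R=2, W=1
[3] BR needs rd=2 wr=0: ok; after: ALU=1 MUL=0 MEM=1 BR=0, R=0, W=1
[4] MUL needs rd=2 wr=1: FU; after: ALU=1 MUL=0 MEM=1 BR=0, R=0, W=1
[5] ALU needs rd=2 wr=1: RD_PORT; after: ALU=1 MUL=0 MEM=1 BR=0, R=0, W=1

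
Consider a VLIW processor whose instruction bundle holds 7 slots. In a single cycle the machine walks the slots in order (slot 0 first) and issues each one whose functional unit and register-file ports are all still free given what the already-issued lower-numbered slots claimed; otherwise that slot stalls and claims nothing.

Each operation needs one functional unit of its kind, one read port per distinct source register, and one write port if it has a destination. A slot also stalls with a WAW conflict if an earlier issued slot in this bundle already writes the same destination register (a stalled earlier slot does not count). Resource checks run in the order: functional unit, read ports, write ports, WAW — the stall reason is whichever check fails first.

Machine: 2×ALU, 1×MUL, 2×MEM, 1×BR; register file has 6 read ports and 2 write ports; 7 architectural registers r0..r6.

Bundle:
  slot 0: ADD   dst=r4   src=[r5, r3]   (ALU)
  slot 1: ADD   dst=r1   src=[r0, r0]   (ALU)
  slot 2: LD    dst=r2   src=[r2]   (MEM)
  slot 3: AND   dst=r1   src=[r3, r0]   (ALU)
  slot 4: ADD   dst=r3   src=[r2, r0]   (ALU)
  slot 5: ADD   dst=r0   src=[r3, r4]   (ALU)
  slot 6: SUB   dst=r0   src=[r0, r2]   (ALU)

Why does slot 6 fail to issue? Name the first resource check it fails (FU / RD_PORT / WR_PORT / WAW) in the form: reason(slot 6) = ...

reason(slot 6) = FU

[0] ALU needs rd=2 wr=1: ok; after: ALU=1 MUL=1 MEM=2 BR=1, R=4, W=1
[1] ALU needs rd=1 wr=1: ok; after: ALU=0 MUL=1 MEM=2 BR=1, R=3, W=0
[2] MEM needs rd=1 wr=1: WR_PORT; after: ALU=0 MUL=1 MEM=2 BR=1, R=3, W=0
[3] ALU needs rd=2 wr=1: FU; after: ALU=0 MUL=1 MEM=2 BR=1, R=3, W=0
[4] ALU needs rd=2 wr=1: FU; after: ALU=0 MUL=1 MEM=2 BR=1, R=3, W=0
[5] ALU needs rd=2 wr=1: FU; after: ALU=0 MUL=1 MEM=2 BR=1, R=3, W=0
[6] ALU needs rd=2 wr=1: FU; after: ALU=0 MUL=1 MEM=2 BR=1, R=3, W=0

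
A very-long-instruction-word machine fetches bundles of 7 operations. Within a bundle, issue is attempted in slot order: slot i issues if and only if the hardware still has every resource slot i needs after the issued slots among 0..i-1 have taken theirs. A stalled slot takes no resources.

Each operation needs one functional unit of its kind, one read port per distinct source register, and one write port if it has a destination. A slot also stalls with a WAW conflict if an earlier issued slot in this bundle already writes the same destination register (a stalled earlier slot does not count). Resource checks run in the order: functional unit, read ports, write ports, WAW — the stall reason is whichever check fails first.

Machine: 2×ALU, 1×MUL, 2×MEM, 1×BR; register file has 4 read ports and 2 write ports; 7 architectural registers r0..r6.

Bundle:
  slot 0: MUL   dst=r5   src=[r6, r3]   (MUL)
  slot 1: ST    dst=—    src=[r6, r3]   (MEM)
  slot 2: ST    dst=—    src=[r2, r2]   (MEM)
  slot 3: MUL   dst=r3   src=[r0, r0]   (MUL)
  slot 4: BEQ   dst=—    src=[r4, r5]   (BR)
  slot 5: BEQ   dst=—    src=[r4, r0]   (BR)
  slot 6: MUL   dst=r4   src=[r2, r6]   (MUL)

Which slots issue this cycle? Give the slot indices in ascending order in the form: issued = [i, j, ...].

(0) want 1×MUL +2rd +1wr — yes → AL2|MU0|ME2|BR1|rd2|wr1
(1) want 1×MEM +2rd +0wr — yes → AL2|MU0|ME1|BR1|rd0|wr1
(2) want 1×MEM +1rd +0wr — RD_PORT → AL2|MU0|ME1|BR1|rd0|wr1
(3) want 1×MUL +1rd +1wr — FU → AL2|MU0|ME1|BR1|rd0|wr1
(4) want 1×BR +2rd +0wr — RD_PORT → AL2|MU0|ME1|BR1|rd0|wr1
(5) want 1×BR +2rd +0wr — RD_PORT → AL2|MU0|ME1|BR1|rd0|wr1
(6) want 1×MUL +2rd +1wr — FU → AL2|MU0|ME1|BR1|rd0|wr1

issued = [0, 1]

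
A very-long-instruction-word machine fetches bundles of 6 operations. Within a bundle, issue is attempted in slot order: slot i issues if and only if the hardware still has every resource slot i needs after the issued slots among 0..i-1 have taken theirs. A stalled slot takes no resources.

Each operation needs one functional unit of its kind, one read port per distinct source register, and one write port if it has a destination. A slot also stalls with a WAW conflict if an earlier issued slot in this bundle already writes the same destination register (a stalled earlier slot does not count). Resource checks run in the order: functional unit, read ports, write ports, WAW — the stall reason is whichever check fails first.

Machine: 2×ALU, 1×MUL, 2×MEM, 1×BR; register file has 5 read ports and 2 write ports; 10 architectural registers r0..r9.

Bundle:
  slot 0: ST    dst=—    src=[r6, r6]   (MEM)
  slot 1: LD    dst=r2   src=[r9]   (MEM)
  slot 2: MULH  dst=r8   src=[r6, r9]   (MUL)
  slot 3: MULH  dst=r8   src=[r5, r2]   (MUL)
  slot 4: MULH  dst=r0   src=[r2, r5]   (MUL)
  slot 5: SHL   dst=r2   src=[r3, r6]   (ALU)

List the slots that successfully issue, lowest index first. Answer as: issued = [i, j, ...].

issued = [0, 1, 2]

slot 0 (MEM): ISSUE — free A2,Mu1,Ld1,B1 rp4 wp2
slot 1 (MEM): ISSUE — free A2,Mu1,Ld0,B1 rp3 wp1
slot 2 (MUL): ISSUE — free A2,Mu0,Ld0,B1 rp1 wp0
slot 3 (MUL): stall FU — free A2,Mu0,Ld0,B1 rp1 wp0
slot 4 (MUL): stall FU — free A2,Mu0,Ld0,B1 rp1 wp0
slot 5 (ALU): stall RD_PORT — free A2,Mu0,Ld0,B1 rp1 wp0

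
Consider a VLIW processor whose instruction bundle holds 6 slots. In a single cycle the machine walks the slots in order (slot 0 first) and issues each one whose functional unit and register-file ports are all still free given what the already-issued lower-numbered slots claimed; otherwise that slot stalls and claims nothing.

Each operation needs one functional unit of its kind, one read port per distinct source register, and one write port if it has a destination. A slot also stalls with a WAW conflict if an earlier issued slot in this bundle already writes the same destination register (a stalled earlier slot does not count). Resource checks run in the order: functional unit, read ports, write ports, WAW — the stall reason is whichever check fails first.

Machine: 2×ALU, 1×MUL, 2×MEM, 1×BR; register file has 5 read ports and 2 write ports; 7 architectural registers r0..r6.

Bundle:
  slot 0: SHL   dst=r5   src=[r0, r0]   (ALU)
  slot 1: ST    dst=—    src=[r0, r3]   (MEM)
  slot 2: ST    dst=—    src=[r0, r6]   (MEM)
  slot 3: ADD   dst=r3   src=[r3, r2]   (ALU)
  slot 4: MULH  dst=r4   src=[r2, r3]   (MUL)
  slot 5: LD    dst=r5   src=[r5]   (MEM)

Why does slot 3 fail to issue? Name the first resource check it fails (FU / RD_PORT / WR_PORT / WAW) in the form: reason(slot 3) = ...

  0. ALU→r5 ⇒ go  {1A/1Mu/2Ld/1B | 4r 1w}
  1. MEM ⇒ go  {1A/1Mu/1Ld/1B | 2r 1w}
  2. MEM ⇒ go  {1A/1Mu/0Ld/1B | 0r 1w}
  3. ALU→r3 ⇒ no(RD_PORT)  {1A/1Mu/0Ld/1B | 0r 1w}
  4. MUL→r4 ⇒ no(RD_PORT)  {1A/1Mu/0Ld/1B | 0r 1w}
  5. MEM→r5 ⇒ no(FU)  {1A/1Mu/0Ld/1B | 0r 1w}

reason(slot 3) = RD_PORT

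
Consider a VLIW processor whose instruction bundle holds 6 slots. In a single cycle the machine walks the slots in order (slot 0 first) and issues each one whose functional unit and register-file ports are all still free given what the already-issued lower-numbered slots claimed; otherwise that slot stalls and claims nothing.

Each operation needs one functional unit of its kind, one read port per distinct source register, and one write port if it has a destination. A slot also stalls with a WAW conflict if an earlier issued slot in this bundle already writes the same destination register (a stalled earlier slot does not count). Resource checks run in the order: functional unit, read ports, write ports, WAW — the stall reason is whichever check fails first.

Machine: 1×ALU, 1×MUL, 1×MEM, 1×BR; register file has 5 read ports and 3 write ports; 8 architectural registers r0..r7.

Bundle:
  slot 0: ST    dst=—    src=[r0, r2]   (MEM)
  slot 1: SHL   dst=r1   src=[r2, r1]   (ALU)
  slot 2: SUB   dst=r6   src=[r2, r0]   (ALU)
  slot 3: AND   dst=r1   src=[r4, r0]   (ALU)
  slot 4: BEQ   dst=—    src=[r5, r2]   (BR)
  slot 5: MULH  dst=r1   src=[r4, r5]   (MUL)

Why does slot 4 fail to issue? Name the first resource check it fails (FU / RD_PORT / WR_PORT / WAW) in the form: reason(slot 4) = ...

reason(slot 4) = RD_PORT

#0 MEM src=r0,r2 dispatched  <A:1 Mu:1 Ld:0 B:1 rd:3 wr:3>
#1 ALU src=r2,r1 dispatched  <A:0 Mu:1 Ld:0 B:1 rd:1 wr:2>
#2 ALU src=r2,r0 held:FU  <A:0 Mu:1 Ld:0 B:1 rd:1 wr:2>
#3 ALU src=r4,r0 held:FU  <A:0 Mu:1 Ld:0 B:1 rd:1 wr:2>
#4 BR src=r5,r2 held:RD_PORT  <A:0 Mu:1 Ld:0 B:1 rd:1 wr:2>
#5 MUL src=r4,r5 held:RD_PORT  <A:0 Mu:1 Ld:0 B:1 rd:1 wr:2>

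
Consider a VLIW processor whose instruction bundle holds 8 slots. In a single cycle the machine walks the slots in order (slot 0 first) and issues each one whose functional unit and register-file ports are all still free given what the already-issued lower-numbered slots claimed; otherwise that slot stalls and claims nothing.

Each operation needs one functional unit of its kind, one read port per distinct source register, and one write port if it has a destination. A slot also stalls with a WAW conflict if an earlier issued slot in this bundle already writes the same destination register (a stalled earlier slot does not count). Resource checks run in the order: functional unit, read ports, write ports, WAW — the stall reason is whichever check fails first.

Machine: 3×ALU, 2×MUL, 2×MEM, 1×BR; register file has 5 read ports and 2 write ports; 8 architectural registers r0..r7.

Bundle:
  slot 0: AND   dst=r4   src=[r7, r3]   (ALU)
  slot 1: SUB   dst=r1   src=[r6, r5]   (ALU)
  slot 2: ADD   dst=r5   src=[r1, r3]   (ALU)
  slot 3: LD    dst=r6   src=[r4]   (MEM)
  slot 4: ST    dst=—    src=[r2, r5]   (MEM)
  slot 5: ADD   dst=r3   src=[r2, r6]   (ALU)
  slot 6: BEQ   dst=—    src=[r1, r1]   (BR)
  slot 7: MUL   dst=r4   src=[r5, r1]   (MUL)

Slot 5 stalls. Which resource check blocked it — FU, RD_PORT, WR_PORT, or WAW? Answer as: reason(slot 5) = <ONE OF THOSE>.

#0 ALU src=r7,r3 dispatched  <A:2 Mu:2 Ld:2 B:1 rd:3 wr:1>
#1 ALU src=r6,r5 dispatched  <A:1 Mu:2 Ld:2 B:1 rd:1 wr:0>
#2 ALU src=r1,r3 held:RD_PORT  <A:1 Mu:2 Ld:2 B:1 rd:1 wr:0>
#3 MEM src=r4 held:WR_PORT  <A:1 Mu:2 Ld:2 B:1 rd:1 wr:0>
#4 MEM src=r2,r5 held:RD_PORT  <A:1 Mu:2 Ld:2 B:1 rd:1 wr:0>
#5 ALU src=r2,r6 held:RD_PORT  <A:1 Mu:2 Ld:2 B:1 rd:1 wr:0>
#6 BR src=r1,r1 dispatched  <A:1 Mu:2 Ld:2 B:0 rd:0 wr:0>
#7 MUL src=r5,r1 held:RD_PORT  <A:1 Mu:2 Ld:2 B:0 rd:0 wr:0>

reason(slot 5) = RD_PORT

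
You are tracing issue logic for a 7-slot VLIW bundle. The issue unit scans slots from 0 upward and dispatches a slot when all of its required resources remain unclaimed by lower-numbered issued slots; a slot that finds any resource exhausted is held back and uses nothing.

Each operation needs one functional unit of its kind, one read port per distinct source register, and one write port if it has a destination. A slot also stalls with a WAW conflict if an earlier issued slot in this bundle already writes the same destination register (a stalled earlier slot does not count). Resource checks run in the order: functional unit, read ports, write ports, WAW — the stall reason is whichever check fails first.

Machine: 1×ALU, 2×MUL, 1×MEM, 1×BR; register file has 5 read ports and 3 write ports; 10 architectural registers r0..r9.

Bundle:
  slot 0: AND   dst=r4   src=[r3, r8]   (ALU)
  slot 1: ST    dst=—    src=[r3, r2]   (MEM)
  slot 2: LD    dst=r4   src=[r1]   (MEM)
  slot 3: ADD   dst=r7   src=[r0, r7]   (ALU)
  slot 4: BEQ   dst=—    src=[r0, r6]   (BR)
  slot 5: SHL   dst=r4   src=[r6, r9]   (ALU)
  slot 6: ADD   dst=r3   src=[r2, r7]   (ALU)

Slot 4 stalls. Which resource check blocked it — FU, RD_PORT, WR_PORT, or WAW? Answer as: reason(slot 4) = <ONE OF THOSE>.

#0 ALU src=r3,r8 dispatched  <A:0 Mu:2 Ld:1 B:1 rd:3 wr:2>
#1 MEM src=r3,r2 dispatched  <A:0 Mu:2 Ld:0 B:1 rd:1 wr:2>
#2 MEM src=r1 held:FU  <A:0 Mu:2 Ld:0 B:1 rd:1 wr:2>
#3 ALU src=r0,r7 held:FU  <A:0 Mu:2 Ld:0 B:1 rd:1 wr:2>
#4 BR src=r0,r6 held:RD_PORT  <A:0 Mu:2 Ld:0 B:1 rd:1 wr:2>
#5 ALU src=r6,r9 held:FU  <A:0 Mu:2 Ld:0 B:1 rd:1 wr:2>
#6 ALU src=r2,r7 held:FU  <A:0 Mu:2 Ld:0 B:1 rd:1 wr:2>

reason(slot 4) = RD_PORT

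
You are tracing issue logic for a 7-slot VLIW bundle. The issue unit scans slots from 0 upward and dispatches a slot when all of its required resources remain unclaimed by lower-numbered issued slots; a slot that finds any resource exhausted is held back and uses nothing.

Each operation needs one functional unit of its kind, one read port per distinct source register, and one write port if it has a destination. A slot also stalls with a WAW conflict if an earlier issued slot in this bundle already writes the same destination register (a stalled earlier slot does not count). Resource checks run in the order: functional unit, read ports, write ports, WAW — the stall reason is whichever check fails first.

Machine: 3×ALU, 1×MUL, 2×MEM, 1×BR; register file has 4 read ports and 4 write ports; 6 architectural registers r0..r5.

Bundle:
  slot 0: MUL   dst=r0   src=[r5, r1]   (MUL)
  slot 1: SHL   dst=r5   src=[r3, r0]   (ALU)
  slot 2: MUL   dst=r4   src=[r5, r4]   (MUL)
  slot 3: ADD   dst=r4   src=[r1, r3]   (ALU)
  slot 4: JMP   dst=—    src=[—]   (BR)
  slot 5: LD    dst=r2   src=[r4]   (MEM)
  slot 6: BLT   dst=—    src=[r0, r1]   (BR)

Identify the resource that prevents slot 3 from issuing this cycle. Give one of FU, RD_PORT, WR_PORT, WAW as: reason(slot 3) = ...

reason(slot 3) = RD_PORT

#0 MUL src=r5,r1 dispatched  <A:3 Mu:0 Ld:2 B:1 rd:2 wr:3>
#1 ALU src=r3,r0 dispatched  <A:2 Mu:0 Ld:2 B:1 rd:0 wr:2>
#2 MUL src=r5,r4 held:FU  <A:2 Mu:0 Ld:2 B:1 rd:0 wr:2>
#3 ALU src=r1,r3 held:RD_PORT  <A:2 Mu:0 Ld:2 B:1 rd:0 wr:2>
#4 BR src=- dispatched  <A:2 Mu:0 Ld:2 B:0 rd:0 wr:2>
#5 MEM src=r4 held:RD_PORT  <A:2 Mu:0 Ld:2 B:0 rd:0 wr:2>
#6 BR src=r0,r1 held:FU  <A:2 Mu:0 Ld:2 B:0 rd:0 wr:2>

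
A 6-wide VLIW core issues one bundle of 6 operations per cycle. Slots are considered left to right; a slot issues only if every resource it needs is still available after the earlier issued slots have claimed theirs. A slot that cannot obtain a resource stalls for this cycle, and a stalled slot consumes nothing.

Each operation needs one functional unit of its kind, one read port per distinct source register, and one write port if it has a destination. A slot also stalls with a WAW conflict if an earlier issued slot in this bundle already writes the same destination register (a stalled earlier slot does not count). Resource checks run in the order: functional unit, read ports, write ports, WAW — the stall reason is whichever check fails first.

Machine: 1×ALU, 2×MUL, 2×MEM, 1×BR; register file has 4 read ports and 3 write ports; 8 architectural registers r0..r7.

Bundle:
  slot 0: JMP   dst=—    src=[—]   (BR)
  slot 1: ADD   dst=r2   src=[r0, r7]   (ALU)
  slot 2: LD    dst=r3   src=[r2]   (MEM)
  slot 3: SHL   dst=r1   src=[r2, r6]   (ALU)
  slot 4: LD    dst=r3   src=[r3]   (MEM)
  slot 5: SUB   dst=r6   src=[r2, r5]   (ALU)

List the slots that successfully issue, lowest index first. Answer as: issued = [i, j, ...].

issued = [0, 1, 2]

  0. BR ⇒ go  {1A/2Mu/2Ld/0B | 4r 3w}
  1. ALU→r2 ⇒ go  {0A/2Mu/2Ld/0B | 2r 2w}
  2. MEM→r3 ⇒ go  {0A/2Mu/1Ld/0B | 1r 1w}
  3. ALU→r1 ⇒ no(FU)  {0A/2Mu/1Ld/0B | 1r 1w}
  4. MEM→r3 ⇒ no(WAW)  {0A/2Mu/1Ld/0B | 1r 1w}
  5. ALU→r6 ⇒ no(FU)  {0A/2Mu/1Ld/0B | 1r 1w}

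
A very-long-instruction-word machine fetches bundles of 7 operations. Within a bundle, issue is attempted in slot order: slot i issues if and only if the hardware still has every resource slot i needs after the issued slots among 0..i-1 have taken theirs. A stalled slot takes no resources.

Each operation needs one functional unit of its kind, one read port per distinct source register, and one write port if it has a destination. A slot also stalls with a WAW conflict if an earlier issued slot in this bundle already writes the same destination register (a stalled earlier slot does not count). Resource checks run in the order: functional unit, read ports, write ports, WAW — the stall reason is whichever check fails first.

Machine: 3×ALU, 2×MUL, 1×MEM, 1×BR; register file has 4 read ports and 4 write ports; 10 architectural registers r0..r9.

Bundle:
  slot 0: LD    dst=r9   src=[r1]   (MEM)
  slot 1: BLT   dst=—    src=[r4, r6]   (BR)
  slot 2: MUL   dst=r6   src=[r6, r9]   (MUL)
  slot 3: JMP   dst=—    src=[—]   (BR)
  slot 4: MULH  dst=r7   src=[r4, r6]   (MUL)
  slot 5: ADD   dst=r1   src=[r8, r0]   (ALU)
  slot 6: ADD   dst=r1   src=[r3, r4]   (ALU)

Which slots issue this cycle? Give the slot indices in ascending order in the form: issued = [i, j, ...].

[0] MEM needs rd=1 wr=1: ok; after: ALU=3 MUL=2 MEM=0 BR=1, R=3, W=3
[1] BR needs rd=2 wr=0: ok; after: ALU=3 MUL=2 MEM=0 BR=0, R=1, W=3
[2] MUL needs rd=2 wr=1: RD_PORT; after: ALU=3 MUL=2 MEM=0 BR=0, R=1, W=3
[3] BR needs rd=0 wr=0: FU; after: ALU=3 MUL=2 MEM=0 BR=0, R=1, W=3
[4] MUL needs rd=2 wr=1: RD_PORT; after: ALU=3 MUL=2 MEM=0 BR=0, R=1, W=3
[5] ALU needs rd=2 wr=1: RD_PORT; after: ALU=3 MUL=2 MEM=0 BR=0, R=1, W=3
[6] ALU needs rd=2 wr=1: RD_PORT; after: ALU=3 MUL=2 MEM=0 BR=0, R=1, W=3

issued = [0, 1]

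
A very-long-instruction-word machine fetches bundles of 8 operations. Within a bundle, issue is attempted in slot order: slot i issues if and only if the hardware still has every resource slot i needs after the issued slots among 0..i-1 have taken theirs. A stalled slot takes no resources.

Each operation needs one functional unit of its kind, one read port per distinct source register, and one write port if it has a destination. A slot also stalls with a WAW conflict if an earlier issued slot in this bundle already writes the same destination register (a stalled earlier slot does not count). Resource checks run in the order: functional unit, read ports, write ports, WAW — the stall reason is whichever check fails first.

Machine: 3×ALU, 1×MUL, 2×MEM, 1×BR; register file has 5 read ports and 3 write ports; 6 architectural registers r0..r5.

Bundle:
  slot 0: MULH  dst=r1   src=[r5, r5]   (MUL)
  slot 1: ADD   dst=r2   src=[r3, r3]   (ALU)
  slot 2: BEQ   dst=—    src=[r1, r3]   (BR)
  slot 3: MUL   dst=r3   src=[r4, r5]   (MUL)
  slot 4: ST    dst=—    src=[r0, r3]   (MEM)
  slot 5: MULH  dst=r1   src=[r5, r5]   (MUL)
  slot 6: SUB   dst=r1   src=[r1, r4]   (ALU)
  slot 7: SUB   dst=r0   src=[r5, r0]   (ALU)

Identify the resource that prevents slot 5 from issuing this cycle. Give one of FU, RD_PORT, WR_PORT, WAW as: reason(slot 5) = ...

reason(slot 5) = FU

  0. MUL→r1 ⇒ go  {3A/0Mu/2Ld/1B | 4r 2w}
  1. ALU→r2 ⇒ go  {2A/0Mu/2Ld/1B | 3r 1w}
  2. BR ⇒ go  {2A/0Mu/2Ld/0B | 1r 1w}
  3. MUL→r3 ⇒ no(FU)  {2A/0Mu/2Ld/0B | 1r 1w}
  4. MEM ⇒ no(RD_PORT)  {2A/0Mu/2Ld/0B | 1r 1w}
  5. MUL→r1 ⇒ no(FU)  {2A/0Mu/2Ld/0B | 1r 1w}
  6. ALU→r1 ⇒ no(RD_PORT)  {2A/0Mu/2Ld/0B | 1r 1w}
  7. ALU→r0 ⇒ no(RD_PORT)  {2A/0Mu/2Ld/0B | 1r 1w}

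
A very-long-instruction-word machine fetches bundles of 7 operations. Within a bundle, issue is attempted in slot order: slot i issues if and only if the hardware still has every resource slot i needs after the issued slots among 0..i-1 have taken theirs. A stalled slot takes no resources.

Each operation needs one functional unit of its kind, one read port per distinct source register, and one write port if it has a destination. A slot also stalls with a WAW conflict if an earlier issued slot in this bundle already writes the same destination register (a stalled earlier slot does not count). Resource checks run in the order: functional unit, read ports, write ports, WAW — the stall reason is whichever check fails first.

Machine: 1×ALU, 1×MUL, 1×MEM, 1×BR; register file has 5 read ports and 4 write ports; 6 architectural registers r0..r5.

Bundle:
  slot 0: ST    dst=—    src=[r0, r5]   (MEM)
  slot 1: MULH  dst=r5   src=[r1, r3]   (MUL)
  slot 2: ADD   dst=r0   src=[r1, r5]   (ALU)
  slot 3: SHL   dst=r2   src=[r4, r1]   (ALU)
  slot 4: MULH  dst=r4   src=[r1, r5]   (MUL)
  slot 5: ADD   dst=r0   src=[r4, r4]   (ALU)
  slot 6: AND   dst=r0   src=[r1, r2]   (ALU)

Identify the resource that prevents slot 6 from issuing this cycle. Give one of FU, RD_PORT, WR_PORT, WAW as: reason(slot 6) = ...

reason(slot 6) = FU

(0) want 1×MEM +2rd +0wr — yes → AL1|MU1|ME0|BR1|rd3|wr4
(1) want 1×MUL +2rd +1wr — yes → AL1|MU0|ME0|BR1|rd1|wr3
(2) want 1×ALU +2rd +1wr — RD_PORT → AL1|MU0|ME0|BR1|rd1|wr3
(3) want 1×ALU +2rd +1wr — RD_PORT → AL1|MU0|ME0|BR1|rd1|wr3
(4) want 1×MUL +2rd +1wr — FU → AL1|MU0|ME0|BR1|rd1|wr3
(5) want 1×ALU +1rd +1wr — yes → AL0|MU0|ME0|BR1|rd0|wr2
(6) want 1×ALU +2rd +1wr — FU → AL0|MU0|ME0|BR1|rd0|wr2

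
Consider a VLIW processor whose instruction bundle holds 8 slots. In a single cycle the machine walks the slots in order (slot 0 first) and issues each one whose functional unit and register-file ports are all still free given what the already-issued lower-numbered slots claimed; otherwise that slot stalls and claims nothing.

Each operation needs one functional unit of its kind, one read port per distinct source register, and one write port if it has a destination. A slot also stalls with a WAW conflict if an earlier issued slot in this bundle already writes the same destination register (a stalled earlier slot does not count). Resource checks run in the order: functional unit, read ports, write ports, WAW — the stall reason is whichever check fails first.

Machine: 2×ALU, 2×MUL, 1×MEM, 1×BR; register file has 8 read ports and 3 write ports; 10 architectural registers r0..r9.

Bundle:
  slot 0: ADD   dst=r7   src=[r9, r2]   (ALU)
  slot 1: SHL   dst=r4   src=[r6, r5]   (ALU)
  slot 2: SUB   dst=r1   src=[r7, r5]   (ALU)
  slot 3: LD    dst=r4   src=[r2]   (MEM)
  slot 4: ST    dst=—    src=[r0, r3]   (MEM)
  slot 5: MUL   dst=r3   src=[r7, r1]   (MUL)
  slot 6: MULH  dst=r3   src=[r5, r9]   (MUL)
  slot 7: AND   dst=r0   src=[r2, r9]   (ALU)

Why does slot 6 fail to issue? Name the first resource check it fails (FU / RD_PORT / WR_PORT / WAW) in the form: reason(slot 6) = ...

(0) want 1×ALU +2rd +1wr — yes → AL1|MU2|ME1|BR1|rd6|wr2
(1) want 1×ALU +2rd +1wr — yes → AL0|MU2|ME1|BR1|rd4|wr1
(2) want 1×ALU +2rd +1wr — FU → AL0|MU2|ME1|BR1|rd4|wr1
(3) want 1×MEM +1rd +1wr — WAW → AL0|MU2|ME1|BR1|rd4|wr1
(4) want 1×MEM +2rd +0wr — yes → AL0|MU2|ME0|BR1|rd2|wr1
(5) want 1×MUL +2rd +1wr — yes → AL0|MU1|ME0|BR1|rd0|wr0
(6) want 1×MUL +2rd +1wr — RD_PORT → AL0|MU1|ME0|BR1|rd0|wr0
(7) want 1×ALU +2rd +1wr — FU → AL0|MU1|ME0|BR1|rd0|wr0

reason(slot 6) = RD_PORT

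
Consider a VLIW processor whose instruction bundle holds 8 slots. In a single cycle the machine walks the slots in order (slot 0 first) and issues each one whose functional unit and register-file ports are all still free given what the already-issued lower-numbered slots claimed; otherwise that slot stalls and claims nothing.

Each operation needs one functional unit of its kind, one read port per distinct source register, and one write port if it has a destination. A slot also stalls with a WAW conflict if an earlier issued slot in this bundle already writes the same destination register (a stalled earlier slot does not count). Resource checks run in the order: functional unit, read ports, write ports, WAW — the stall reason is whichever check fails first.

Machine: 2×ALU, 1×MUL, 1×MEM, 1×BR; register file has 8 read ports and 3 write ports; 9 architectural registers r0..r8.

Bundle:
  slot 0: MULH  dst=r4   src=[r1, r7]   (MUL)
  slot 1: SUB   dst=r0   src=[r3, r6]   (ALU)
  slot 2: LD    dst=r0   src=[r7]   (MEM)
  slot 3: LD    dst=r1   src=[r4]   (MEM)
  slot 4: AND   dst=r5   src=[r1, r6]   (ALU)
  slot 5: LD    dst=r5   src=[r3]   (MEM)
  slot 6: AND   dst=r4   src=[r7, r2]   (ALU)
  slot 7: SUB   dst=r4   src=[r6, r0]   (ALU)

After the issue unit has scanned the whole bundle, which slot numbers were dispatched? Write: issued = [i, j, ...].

issued = [0, 1, 3]

#0 MUL src=r1,r7 dispatched  <A:2 Mu:0 Ld:1 B:1 rd:6 wr:2>
#1 ALU src=r3,r6 dispatched  <A:1 Mu:0 Ld:1 B:1 rd:4 wr:1>
#2 MEM src=r7 held:WAW  <A:1 Mu:0 Ld:1 B:1 rd:4 wr:1>
#3 MEM src=r4 dispatched  <A:1 Mu:0 Ld:0 B:1 rd:3 wr:0>
#4 ALU src=r1,r6 held:WR_PORT  <A:1 Mu:0 Ld:0 B:1 rd:3 wr:0>
#5 MEM src=r3 held:FU  <A:1 Mu:0 Ld:0 B:1 rd:3 wr:0>
#6 ALU src=r7,r2 held:WR_PORT  <A:1 Mu:0 Ld:0 B:1 rd:3 wr:0>
#7 ALU src=r6,r0 held:WR_PORT  <A:1 Mu:0 Ld:0 B:1 rd:3 wr:0>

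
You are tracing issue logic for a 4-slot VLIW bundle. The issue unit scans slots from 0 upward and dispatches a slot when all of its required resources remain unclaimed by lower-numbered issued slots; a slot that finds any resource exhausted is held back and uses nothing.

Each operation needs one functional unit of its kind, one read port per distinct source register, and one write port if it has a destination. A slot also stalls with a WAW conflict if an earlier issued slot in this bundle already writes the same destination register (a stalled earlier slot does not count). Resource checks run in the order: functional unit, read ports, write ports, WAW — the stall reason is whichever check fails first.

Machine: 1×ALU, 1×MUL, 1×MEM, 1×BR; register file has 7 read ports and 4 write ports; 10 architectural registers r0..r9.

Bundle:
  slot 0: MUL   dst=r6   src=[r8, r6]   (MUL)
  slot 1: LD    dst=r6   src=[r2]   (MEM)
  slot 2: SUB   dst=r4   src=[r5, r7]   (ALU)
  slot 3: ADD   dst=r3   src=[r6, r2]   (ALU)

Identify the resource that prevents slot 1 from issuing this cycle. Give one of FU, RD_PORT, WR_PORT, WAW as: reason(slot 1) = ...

reason(slot 1) = WAW

[0] MUL needs rd=2 wr=1: ok; after: ALU=1 MUL=0 MEM=1 BR=1, R=5, W=3
[1] MEM needs rd=1 wr=1: WAW; after: ALU=1 MUL=0 MEM=1 BR=1, R=5, W=3
[2] ALU needs rd=2 wr=1: ok; after: ALU=0 MUL=0 MEM=1 BR=1, R=3, W=2
[3] ALU needs rd=2 wr=1: FU; after: ALU=0 MUL=0 MEM=1 BR=1, R=3, W=2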